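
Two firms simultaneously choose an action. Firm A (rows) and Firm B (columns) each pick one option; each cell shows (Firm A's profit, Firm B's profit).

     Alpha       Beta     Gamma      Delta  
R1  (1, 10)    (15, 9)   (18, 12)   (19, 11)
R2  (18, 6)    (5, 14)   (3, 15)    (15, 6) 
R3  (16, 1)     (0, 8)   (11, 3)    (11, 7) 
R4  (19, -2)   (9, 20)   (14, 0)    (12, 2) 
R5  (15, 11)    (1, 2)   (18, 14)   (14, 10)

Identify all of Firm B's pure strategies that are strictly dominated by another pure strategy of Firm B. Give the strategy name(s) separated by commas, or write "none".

Alpha

Gamma strictly dominates Alpha — R1: 12>10, R2: 15>6, R3: 3>1, R4: 0>-2, R5: 14>11.
Beta is not dominated — it holds its own against Alpha at R2 (14>6); Gamma at R3 (8>3); Delta at R2 (14>6).
Gamma: no other strategy beats it everywhere (Alpha at R1 (12>10); Beta at R1 (12>9); Delta at R1 (12>11)).
Delta: no other strategy beats it everywhere (Alpha at R1 (11>10); Beta at R1 (11>9); Gamma at R3 (7>3)).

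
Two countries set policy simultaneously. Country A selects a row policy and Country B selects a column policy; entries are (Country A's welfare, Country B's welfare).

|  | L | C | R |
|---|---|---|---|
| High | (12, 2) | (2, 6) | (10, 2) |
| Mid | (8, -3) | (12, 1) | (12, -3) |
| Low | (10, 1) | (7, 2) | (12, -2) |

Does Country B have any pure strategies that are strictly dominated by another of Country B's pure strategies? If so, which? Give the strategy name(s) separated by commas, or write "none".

C strictly dominates L — High: 6>2, Mid: 1>-3, Low: 2>1.
C: no other strategy beats it everywhere (L at High (6>2); R at High (6>2)).
R is strictly dominated by C (High: 6>2, Mid: 1>-3, Low: 2>-2).

L, R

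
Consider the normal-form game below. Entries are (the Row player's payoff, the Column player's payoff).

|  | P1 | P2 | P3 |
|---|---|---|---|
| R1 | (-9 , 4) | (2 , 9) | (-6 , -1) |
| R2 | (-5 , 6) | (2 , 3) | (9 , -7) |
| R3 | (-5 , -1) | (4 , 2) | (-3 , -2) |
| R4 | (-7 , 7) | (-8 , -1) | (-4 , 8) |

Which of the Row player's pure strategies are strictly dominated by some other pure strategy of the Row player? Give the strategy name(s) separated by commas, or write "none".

R1 is strictly dominated by R3 (P1: -5>-9, P2: 4>2, P3: -3>-6).
Nothing dominates R2: R1 at P1 (-5>-9); R3 at P1 (-5=-5); R4 at P1 (-5>-7).
R3 is not dominated — it holds its own against R1 at P1 (-5>-9); R2 at P1 (-5=-5); R4 at P1 (-5>-7).
R4: dominated, since R2 does at least as well everywhere (P1: -5>-7, P2: 2>-8, P3: 9>-4).

R1, R4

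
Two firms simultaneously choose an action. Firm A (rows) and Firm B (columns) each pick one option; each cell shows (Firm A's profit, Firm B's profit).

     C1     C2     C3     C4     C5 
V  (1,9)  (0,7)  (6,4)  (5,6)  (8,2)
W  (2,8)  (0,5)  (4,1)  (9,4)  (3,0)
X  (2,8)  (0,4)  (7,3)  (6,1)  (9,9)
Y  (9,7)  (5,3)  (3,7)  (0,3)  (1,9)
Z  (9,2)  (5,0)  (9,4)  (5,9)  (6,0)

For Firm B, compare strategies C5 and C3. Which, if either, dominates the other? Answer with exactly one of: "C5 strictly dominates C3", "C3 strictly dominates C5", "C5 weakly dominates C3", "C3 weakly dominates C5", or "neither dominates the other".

neither dominates the other

C5's payoffs vs C3's, by Firm A's action — V: 2<4, W: 0<1, X: 9>3, Y: 9>7, Z: 0<4.
C5 does better at X, Y but worse at V, W, Z; neither strategy dominates the other.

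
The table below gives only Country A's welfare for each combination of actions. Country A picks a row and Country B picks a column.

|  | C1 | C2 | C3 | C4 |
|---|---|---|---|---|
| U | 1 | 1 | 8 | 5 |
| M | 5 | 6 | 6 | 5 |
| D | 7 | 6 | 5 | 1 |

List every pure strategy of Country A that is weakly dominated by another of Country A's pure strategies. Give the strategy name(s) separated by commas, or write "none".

none

U: no other strategy beats it everywhere (M at C3 (8>6); D at C3 (8>5)).
M is not dominated — it holds its own against U at C1 (5>1); D at C3 (6>5).
D is not dominated — it holds its own against U at C1 (7>1); M at C1 (7>5).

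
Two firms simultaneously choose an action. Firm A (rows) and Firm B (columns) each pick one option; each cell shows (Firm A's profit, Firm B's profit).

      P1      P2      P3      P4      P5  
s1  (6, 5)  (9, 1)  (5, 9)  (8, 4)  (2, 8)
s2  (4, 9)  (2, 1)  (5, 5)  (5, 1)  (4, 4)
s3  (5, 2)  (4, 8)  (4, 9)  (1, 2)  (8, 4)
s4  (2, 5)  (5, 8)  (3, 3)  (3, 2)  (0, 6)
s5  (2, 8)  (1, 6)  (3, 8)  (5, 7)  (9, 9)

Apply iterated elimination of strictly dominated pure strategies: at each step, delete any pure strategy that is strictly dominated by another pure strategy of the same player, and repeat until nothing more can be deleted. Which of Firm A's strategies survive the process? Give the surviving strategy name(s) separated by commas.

s1, s2, s3, s5

Row s4 is eliminated: s1 beats it against every remaining column (P1: 6>2, P2: 9>5, P3: 5>3, P4: 8>3, P5: 2>0).
Column P2 is eliminated: P3 beats it against every remaining row (s1: 9>1, s2: 5>1, s3: 9>8, s5: 8>6).
Firm B's strategy P4 is strictly dominated by P3 (s1: 9>4, s2: 5>1, s3: 9>2, s5: 8>7) and is removed.
Among the remaining strategies, none is strictly dominated by another pure strategy of the same player, so the elimination stops.
Surviving strategies — Firm A: {s1, s2, s3, s5}; Firm B: {P1, P3, P5}.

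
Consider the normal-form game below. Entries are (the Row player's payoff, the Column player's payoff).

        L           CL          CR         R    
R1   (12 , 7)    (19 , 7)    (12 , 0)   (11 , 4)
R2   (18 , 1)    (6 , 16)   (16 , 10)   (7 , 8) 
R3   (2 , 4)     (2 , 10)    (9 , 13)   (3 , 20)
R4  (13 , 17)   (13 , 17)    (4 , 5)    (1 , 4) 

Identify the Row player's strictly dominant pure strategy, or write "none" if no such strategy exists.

R1 fails to dominate R2 at L (12<18).
R2 fails to dominate R1 at CL (6<19).
R3 fails to dominate R1 at L (2<12).
R4 fails to dominate R1 at CL (13<19).
No single strategy dominates all the others.

none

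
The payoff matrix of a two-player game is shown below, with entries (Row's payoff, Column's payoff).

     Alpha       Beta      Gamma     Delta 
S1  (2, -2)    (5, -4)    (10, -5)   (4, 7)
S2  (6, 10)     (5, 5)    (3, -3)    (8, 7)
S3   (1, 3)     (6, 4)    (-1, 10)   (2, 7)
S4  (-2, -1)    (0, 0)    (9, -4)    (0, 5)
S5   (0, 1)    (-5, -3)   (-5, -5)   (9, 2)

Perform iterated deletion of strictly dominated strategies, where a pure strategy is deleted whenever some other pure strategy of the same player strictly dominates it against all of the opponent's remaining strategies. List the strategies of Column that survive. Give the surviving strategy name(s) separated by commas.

Alpha, Delta

For Row, S1 strictly dominates S4 on the remaining columns (Alpha: 2>-2, Beta: 5>0, Gamma: 10>9, Delta: 4>0); eliminate S4.
Column Beta is eliminated: Delta beats it against every remaining row (S1: 7>-4, S2: 7>5, S3: 7>4, S5: 2>-3).
Row S3 is eliminated: S1 beats it against every remaining column (Alpha: 2>1, Gamma: 10>-1, Delta: 4>2).
For Column, Alpha strictly dominates Gamma on the remaining rows (S1: -2>-5, S2: 10>-3, S5: 1>-5); eliminate Gamma.
Row S1 is eliminated: S2 beats it against every remaining column (Alpha: 6>2, Delta: 8>4).
Among the remaining strategies, none is strictly dominated by another pure strategy of the same player, so the elimination stops.
Surviving strategies — Row: {S2, S5}; Column: {Alpha, Delta}.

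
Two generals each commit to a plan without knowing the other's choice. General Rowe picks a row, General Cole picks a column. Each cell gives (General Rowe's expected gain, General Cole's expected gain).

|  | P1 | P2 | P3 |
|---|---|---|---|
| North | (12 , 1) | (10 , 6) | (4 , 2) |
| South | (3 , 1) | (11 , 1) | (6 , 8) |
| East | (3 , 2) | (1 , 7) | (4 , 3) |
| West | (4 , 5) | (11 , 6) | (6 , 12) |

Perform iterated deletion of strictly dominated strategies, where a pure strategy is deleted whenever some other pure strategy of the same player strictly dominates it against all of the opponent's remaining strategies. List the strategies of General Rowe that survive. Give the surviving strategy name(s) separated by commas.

South, West

For General Rowe, West strictly dominates East on the remaining columns (P1: 4>3, P2: 11>1, P3: 6>4); eliminate East.
General Cole's strategy P1 is strictly dominated by P3 (North: 2>1, South: 8>1, West: 12>5) and is removed.
For General Rowe, South strictly dominates North on the remaining columns (P2: 11>10, P3: 6>4); eliminate North.
Column P2 is eliminated: P3 beats it against every remaining row (South: 8>1, West: 12>6).
Among the remaining strategies, none is strictly dominated by another pure strategy of the same player, so the elimination stops.
Surviving strategies — General Rowe: {South, West}; General Cole: {P3}.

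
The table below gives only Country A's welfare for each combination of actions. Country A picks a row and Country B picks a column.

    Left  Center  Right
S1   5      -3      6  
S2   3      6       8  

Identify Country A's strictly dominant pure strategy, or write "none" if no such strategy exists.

none

S1 fails to dominate S2 at Center (-3<6).
S2 fails to dominate S1 at Left (3<5).
No single strategy dominates all the others.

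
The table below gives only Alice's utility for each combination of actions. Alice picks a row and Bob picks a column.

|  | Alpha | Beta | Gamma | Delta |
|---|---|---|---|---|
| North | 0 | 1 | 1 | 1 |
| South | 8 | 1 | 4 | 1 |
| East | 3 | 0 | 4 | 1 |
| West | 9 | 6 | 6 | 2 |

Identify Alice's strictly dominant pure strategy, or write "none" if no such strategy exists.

West vs North: Alpha: 9>0, Beta: 6>1, Gamma: 6>1, Delta: 2>1.
West vs South: Alpha: 9>8, Beta: 6>1, Gamma: 6>4, Delta: 2>1.
West vs East: Alpha: 9>3, Beta: 6>0, Gamma: 6>4, Delta: 2>1.
West strictly beats every other strategy against every opponent action, so it is strictly dominant.

West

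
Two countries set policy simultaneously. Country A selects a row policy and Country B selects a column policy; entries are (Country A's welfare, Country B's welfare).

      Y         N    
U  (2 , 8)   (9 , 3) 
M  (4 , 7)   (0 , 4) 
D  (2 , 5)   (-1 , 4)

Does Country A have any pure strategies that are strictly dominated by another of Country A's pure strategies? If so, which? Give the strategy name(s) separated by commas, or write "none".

U: no other strategy beats it everywhere (M at N (9>0); D at Y (2=2)).
Nothing dominates M: U at Y (4>2); D at Y (4>2).
M strictly dominates D — Y: 4>2, N: 0>-1.

D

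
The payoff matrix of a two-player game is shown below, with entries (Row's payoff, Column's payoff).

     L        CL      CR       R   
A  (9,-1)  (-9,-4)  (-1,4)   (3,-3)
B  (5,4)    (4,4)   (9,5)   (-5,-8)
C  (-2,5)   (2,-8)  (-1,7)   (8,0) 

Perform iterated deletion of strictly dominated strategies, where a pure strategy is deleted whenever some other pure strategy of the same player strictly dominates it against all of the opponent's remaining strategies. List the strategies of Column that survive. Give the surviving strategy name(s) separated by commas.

Column L is eliminated: CR beats it against every remaining row (A: 4>-1, B: 5>4, C: 7>5).
Column CL is eliminated: CR beats it against every remaining row (A: 4>-4, B: 5>4, C: 7>-8).
Column's strategy R is strictly dominated by CR (A: 4>-3, B: 5>-8, C: 7>0) and is removed.
For Row, B strictly dominates A on the remaining columns (CR: 9>-1); eliminate A.
For Row, B strictly dominates C on the remaining columns (CR: 9>-1); eliminate C.
Among the remaining strategies, none is strictly dominated by another pure strategy of the same player, so the elimination stops.
Surviving strategies — Row: {B}; Column: {CR}.

CR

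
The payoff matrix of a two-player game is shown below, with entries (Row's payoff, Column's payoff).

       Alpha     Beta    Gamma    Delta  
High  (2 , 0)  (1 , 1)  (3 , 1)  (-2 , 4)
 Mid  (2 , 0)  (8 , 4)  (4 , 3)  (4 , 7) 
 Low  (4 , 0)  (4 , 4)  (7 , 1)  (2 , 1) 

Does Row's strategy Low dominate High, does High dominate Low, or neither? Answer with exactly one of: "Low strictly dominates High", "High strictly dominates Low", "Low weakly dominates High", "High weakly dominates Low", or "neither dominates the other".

Compare Low to High across every action of Column: Alpha: 4>2, Beta: 4>1, Gamma: 7>3, Delta: 2>-2.
Low gives a strictly higher payoff against every action of Column, so Low strictly dominates High.

Low strictly dominates High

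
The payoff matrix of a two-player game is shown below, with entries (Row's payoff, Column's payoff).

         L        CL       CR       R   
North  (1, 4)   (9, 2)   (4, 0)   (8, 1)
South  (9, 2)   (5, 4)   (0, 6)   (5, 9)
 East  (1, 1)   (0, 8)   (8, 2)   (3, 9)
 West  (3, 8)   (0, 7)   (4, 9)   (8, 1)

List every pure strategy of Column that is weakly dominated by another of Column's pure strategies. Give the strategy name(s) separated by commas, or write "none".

none

Nothing dominates L: CL at North (4>2); CR at North (4>0); R at North (4>1).
CL: no other strategy beats it everywhere (L at South (4>2); CR at North (2>0); R at North (2>1)).
Nothing dominates CR: L at South (6>2); CL at South (6>4); R at West (9>1).
R: no other strategy beats it everywhere (L at South (9>2); CL at South (9>4); CR at North (1>0)).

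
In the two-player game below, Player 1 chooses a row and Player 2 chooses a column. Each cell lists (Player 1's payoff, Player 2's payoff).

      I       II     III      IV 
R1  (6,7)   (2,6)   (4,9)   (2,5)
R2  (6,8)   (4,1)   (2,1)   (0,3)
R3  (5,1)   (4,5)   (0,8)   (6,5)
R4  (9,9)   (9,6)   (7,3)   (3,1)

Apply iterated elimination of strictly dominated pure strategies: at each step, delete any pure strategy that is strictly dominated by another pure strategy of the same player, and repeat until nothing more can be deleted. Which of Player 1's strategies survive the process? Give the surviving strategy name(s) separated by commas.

Player 1's strategy R1 is strictly dominated by R4 (I: 9>6, II: 9>2, III: 7>4, IV: 3>2) and is removed.
Row R2 is eliminated: R4 beats it against every remaining column (I: 9>6, II: 9>4, III: 7>2, IV: 3>0).
For Player 2, III strictly dominates IV on the remaining rows (R3: 8>5, R4: 3>1); eliminate IV.
Player 1's strategy R3 is strictly dominated by R4 (I: 9>5, II: 9>4, III: 7>0) and is removed.
Player 2's strategy II is strictly dominated by I (R4: 9>6) and is removed.
Player 2's strategy III is strictly dominated by I (R4: 9>3) and is removed.
Among the remaining strategies, none is strictly dominated by another pure strategy of the same player, so the elimination stops.
Surviving strategies — Player 1: {R4}; Player 2: {I}.

R4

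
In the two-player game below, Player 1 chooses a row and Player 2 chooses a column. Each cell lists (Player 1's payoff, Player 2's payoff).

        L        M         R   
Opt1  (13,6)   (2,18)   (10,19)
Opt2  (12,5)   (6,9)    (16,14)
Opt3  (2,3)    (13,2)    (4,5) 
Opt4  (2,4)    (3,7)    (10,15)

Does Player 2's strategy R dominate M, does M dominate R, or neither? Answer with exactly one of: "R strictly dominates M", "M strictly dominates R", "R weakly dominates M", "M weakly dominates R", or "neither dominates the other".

R's payoffs vs M's, by Player 1's action — Opt1: 19>18, Opt2: 14>9, Opt3: 5>2, Opt4: 15>7.
Every comparison favours R, so R strictly dominates M.

R strictly dominates M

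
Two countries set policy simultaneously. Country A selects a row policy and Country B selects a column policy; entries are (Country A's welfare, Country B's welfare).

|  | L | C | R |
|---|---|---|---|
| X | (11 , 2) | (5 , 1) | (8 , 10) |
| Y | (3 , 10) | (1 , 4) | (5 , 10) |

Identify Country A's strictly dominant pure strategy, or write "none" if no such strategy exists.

X

X vs Y: L: 11>3, C: 5>1, R: 8>5.
X strictly beats every other strategy against every opponent action, so it is strictly dominant.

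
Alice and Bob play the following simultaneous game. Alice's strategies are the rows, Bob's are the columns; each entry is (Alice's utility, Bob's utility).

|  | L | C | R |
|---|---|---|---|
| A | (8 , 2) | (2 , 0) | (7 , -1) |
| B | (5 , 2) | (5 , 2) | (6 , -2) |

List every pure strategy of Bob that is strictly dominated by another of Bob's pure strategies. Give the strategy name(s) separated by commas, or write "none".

R

L is not dominated — it holds its own against C at A (2>0); R at A (2>-1).
Nothing dominates C: L at B (2=2); R at A (0>-1).
R: dominated, since L does at least as well everywhere (A: 2>-1, B: 2>-2).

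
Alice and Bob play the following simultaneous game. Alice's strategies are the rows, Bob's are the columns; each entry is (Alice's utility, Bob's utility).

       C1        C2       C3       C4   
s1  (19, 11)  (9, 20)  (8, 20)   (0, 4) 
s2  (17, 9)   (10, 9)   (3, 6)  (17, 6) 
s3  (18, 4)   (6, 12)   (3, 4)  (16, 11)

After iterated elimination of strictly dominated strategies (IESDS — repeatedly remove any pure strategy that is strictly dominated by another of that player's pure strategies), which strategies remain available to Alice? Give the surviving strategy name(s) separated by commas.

s1, s2

Column C4 is eliminated: C2 beats it against every remaining row (s1: 20>4, s2: 9>6, s3: 12>11).
Row s3 is eliminated: s1 beats it against every remaining column (C1: 19>18, C2: 9>6, C3: 8>3).
Among the remaining strategies, none is strictly dominated by another pure strategy of the same player, so the elimination stops.
Surviving strategies — Alice: {s1, s2}; Bob: {C1, C2, C3}.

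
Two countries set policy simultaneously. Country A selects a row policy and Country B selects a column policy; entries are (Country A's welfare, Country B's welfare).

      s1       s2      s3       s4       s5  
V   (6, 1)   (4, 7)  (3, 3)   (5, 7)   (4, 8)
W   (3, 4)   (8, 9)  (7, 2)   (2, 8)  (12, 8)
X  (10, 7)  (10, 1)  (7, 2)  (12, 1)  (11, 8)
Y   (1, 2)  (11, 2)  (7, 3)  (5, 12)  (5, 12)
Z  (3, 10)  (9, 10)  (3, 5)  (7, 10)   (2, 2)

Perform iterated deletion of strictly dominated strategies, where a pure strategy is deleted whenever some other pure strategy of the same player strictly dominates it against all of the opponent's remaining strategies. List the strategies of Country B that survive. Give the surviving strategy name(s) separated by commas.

s2, s4, s5

Country A's strategy V is strictly dominated by X (s1: 10>6, s2: 10>4, s3: 7>3, s4: 12>5, s5: 11>4) and is removed.
Country A's strategy Z is strictly dominated by X (s1: 10>3, s2: 10>9, s3: 7>3, s4: 12>7, s5: 11>2) and is removed.
Country B's strategy s1 is strictly dominated by s5 (W: 8>4, X: 8>7, Y: 12>2) and is removed.
For Country B, s5 strictly dominates s3 on the remaining rows (W: 8>2, X: 8>2, Y: 12>3); eliminate s3.
Among the remaining strategies, none is strictly dominated by another pure strategy of the same player, so the elimination stops.
Surviving strategies — Country A: {W, X, Y}; Country B: {s2, s4, s5}.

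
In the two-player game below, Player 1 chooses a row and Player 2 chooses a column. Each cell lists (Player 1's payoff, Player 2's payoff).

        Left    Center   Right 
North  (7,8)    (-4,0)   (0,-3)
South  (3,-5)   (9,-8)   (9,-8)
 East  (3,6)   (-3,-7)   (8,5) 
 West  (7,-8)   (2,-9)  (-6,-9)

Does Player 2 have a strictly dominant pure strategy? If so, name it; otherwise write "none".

Left

Left vs Center: North: 8>0, South: -5>-8, East: 6>-7, West: -8>-9.
Left vs Right: North: 8>-3, South: -5>-8, East: 6>5, West: -8>-9.
Left strictly beats every other strategy against every opponent action, so it is strictly dominant.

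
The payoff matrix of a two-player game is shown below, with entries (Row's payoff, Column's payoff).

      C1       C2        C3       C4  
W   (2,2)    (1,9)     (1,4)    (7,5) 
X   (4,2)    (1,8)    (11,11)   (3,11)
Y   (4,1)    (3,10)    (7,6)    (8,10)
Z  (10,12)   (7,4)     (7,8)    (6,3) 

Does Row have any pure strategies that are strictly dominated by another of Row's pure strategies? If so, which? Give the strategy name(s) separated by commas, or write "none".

W: dominated, since Y does at least as well everywhere (C1: 4>2, C2: 3>1, C3: 7>1, C4: 8>7).
Nothing dominates X: W at C1 (4>2); Y at C1 (4=4); Z at C3 (11>7).
Y: no other strategy beats it everywhere (W at C1 (4>2); X at C1 (4=4); Z at C3 (7=7)).
Nothing dominates Z: W at C1 (10>2); X at C1 (10>4); Y at C1 (10>4).

W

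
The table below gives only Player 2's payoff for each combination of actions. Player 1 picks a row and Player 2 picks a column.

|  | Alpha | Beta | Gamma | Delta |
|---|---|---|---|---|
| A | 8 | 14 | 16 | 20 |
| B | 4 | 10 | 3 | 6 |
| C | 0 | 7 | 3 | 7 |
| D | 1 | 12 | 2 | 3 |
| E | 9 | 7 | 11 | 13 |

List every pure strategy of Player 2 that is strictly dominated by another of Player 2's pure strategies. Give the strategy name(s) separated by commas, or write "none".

Alpha, Gamma

Alpha: dominated, since Delta does at least as well everywhere (A: 20>8, B: 6>4, C: 7>0, D: 3>1, E: 13>9).
Beta is not dominated — it holds its own against Alpha at A (14>8); Gamma at B (10>3); Delta at B (10>6).
Gamma: dominated, since Delta does at least as well everywhere (A: 20>16, B: 6>3, C: 7>3, D: 3>2, E: 13>11).
Nothing dominates Delta: Alpha at A (20>8); Beta at A (20>14); Gamma at A (20>16).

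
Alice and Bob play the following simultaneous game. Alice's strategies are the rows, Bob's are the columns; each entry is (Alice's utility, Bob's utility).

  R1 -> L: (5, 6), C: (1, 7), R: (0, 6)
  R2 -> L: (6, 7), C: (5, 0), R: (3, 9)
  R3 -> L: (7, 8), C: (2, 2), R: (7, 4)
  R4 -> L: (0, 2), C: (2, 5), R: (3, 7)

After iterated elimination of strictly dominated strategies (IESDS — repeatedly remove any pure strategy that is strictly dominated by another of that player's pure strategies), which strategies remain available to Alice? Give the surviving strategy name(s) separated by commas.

R3

Alice's strategy R1 is strictly dominated by R2 (L: 6>5, C: 5>1, R: 3>0) and is removed.
Column C is eliminated: R beats it against every remaining row (R2: 9>0, R3: 4>2, R4: 7>5).
Alice's strategy R2 is strictly dominated by R3 (L: 7>6, R: 7>3) and is removed.
Alice's strategy R4 is strictly dominated by R3 (L: 7>0, R: 7>3) and is removed.
Column R is eliminated: L beats it against every remaining row (R3: 8>4).
Among the remaining strategies, none is strictly dominated by another pure strategy of the same player, so the elimination stops.
Surviving strategies — Alice: {R3}; Bob: {L}.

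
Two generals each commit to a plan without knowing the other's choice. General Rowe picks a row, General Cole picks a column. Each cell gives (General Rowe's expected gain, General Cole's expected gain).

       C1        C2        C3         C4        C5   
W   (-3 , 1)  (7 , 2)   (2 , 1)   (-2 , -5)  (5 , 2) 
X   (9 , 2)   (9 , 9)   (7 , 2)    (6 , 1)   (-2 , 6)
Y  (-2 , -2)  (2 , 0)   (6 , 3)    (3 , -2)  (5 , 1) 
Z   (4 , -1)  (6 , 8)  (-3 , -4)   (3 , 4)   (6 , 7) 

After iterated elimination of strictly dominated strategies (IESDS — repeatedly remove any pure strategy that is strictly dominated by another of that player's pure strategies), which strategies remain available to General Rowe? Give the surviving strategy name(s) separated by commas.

W, X, Y, Z

General Cole's strategy C1 is strictly dominated by C2 (W: 2>1, X: 9>2, Y: 0>-2, Z: 8>-1) and is removed.
For General Cole, C2 strictly dominates C4 on the remaining rows (W: 2>-5, X: 9>1, Y: 0>-2, Z: 8>4); eliminate C4.
Among the remaining strategies, none is strictly dominated by another pure strategy of the same player, so the elimination stops.
Surviving strategies — General Rowe: {W, X, Y, Z}; General Cole: {C2, C3, C5}.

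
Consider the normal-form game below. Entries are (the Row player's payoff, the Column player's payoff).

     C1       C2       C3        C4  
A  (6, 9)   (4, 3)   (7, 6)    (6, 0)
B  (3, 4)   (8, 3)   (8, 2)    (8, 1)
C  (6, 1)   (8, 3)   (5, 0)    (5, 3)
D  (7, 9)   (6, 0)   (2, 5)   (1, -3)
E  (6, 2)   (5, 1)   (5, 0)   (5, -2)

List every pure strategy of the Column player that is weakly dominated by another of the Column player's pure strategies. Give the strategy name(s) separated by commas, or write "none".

C3, C4

C1: no other strategy beats it everywhere (C2 at A (9>3); C3 at A (9>6); C4 at A (9>0)).
C2 is not dominated — it holds its own against C1 at C (3>1); C3 at B (3>2); C4 at A (3>0).
C3: dominated, since C1 does at least as well everywhere (A: 9>6, B: 4>2, C: 1>0, D: 9>5, E: 2>0).
C4 is weakly dominated by C2 (A: 3>0, B: 3>1, C: 3=3, D: 0>-3, E: 1>-2).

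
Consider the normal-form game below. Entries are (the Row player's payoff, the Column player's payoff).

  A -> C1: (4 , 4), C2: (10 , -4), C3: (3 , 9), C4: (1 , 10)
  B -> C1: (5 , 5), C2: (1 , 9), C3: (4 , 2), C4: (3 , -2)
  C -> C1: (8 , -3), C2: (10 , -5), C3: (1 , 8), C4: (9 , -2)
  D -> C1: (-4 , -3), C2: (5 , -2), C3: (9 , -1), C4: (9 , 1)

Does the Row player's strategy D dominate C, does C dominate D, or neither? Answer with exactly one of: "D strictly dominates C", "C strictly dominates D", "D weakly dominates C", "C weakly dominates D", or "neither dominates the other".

neither dominates the other

D's payoffs vs C's, by the Column player's action — C1: -4<8, C2: 5<10, C3: 9>1, C4: 9=9.
D does better at C3 but worse at C1, C2; neither strategy dominates the other.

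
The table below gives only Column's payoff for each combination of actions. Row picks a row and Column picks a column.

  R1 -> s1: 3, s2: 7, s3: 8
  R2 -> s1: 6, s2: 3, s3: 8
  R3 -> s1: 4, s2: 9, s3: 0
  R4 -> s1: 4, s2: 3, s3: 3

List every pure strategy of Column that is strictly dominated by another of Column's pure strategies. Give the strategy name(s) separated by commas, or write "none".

Nothing dominates s1: s2 at R2 (6>3); s3 at R3 (4>0).
s2: no other strategy beats it everywhere (s1 at R1 (7>3); s3 at R3 (9>0)).
s3 is not dominated — it holds its own against s1 at R1 (8>3); s2 at R1 (8>7).

none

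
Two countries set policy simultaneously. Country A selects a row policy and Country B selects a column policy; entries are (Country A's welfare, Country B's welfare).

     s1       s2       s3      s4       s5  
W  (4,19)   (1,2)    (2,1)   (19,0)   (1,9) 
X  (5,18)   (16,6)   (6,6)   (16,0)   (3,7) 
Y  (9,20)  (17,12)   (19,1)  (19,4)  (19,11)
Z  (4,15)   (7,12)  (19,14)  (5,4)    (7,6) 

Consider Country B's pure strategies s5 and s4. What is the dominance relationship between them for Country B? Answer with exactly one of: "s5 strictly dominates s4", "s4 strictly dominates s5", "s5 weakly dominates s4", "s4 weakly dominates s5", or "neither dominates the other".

Compare s5 to s4 across each opponent action: W: 9>0, X: 7>0, Y: 11>4, Z: 6>4.
Every comparison favours s5, so s5 strictly dominates s4.

s5 strictly dominates s4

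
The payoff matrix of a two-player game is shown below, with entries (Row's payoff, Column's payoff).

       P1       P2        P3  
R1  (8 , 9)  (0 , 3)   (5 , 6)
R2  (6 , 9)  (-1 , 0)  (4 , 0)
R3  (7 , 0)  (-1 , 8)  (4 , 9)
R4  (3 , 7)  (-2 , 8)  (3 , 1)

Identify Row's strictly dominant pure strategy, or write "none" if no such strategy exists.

R1

R1 vs R2: P1: 8>6, P2: 0>-1, P3: 5>4.
R1 vs R3: P1: 8>7, P2: 0>-1, P3: 5>4.
R1 vs R4: P1: 8>3, P2: 0>-2, P3: 5>3.
R1 strictly beats every other strategy against every opponent action, so it is strictly dominant.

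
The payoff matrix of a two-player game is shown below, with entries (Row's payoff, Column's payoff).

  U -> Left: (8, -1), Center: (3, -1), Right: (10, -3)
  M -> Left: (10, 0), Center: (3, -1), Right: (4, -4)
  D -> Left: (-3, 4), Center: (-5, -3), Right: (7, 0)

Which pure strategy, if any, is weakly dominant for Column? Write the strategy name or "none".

Left vs Center: U: -1=-1, M: 0>-1, D: 4>-3.
Left vs Right: U: -1>-3, M: 0>-4, D: 4>0.
Left is at least as good as every other strategy against every opponent action, so it is weakly dominant.

Left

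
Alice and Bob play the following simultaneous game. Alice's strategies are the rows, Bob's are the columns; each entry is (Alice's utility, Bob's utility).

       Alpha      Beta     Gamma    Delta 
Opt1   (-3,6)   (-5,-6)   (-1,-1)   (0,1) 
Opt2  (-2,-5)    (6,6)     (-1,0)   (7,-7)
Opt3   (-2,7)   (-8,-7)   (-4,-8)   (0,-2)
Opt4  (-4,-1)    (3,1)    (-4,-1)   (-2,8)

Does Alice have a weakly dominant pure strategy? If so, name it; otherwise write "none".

Opt2 vs Opt1: Alpha: -2>-3, Beta: 6>-5, Gamma: -1=-1, Delta: 7>0.
Opt2 vs Opt3: Alpha: -2=-2, Beta: 6>-8, Gamma: -1>-4, Delta: 7>0.
Opt2 vs Opt4: Alpha: -2>-4, Beta: 6>3, Gamma: -1>-4, Delta: 7>-2.
Opt2 is at least as good as every other strategy against every opponent action, so it is weakly dominant.

Opt2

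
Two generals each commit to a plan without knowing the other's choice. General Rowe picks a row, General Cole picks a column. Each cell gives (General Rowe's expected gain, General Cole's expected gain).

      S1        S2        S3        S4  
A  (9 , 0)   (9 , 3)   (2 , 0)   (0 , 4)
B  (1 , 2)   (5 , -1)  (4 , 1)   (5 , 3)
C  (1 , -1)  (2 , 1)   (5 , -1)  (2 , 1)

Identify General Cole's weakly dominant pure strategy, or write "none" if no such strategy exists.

S4

S4 vs S1: A: 4>0, B: 3>2, C: 1>-1.
S4 vs S2: A: 4>3, B: 3>-1, C: 1=1.
S4 vs S3: A: 4>0, B: 3>1, C: 1>-1.
S4 is at least as good as every other strategy against every opponent action, so it is weakly dominant.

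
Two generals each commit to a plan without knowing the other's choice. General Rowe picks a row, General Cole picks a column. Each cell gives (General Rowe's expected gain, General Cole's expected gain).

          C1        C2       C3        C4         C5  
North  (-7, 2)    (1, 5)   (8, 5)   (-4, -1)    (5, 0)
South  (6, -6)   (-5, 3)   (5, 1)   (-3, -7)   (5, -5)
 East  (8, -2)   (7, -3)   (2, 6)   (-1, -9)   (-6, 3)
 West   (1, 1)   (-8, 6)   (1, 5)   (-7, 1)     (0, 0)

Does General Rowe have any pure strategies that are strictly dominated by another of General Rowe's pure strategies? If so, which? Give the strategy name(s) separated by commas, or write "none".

West

North: no other strategy beats it everywhere (South at C2 (1>-5); East at C3 (8>2); West at C2 (1>-8)).
Nothing dominates South: North at C1 (6>-7); East at C3 (5>2); West at C1 (6>1).
Nothing dominates East: North at C1 (8>-7); South at C1 (8>6); West at C1 (8>1).
West: dominated, since South does at least as well everywhere (C1: 6>1, C2: -5>-8, C3: 5>1, C4: -3>-7, C5: 5>0).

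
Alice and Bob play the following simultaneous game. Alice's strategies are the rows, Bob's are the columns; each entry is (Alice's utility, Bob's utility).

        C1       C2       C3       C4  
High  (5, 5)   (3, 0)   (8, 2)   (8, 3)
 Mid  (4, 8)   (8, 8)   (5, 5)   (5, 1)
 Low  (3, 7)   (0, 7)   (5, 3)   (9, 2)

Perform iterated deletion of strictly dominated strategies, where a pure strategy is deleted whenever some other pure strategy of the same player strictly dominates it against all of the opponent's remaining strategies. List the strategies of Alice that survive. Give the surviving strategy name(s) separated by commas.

High, Mid

Bob's strategy C3 is strictly dominated by C1 (High: 5>2, Mid: 8>5, Low: 7>3) and is removed.
For Bob, C1 strictly dominates C4 on the remaining rows (High: 5>3, Mid: 8>1, Low: 7>2); eliminate C4.
Row Low is eliminated: High beats it against every remaining column (C1: 5>3, C2: 3>0).
Among the remaining strategies, none is strictly dominated by another pure strategy of the same player, so the elimination stops.
Surviving strategies — Alice: {High, Mid}; Bob: {C1, C2}.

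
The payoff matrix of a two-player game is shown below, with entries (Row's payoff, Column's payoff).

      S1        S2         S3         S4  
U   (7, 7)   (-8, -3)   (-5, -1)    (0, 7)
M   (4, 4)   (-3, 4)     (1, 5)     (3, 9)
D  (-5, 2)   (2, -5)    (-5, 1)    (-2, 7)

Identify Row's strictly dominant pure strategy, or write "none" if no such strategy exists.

none

U fails to dominate M at S2 (-8<-3).
M fails to dominate U at S1 (4<7).
D fails to dominate U at S1 (-5<7).
No single strategy dominates all the others.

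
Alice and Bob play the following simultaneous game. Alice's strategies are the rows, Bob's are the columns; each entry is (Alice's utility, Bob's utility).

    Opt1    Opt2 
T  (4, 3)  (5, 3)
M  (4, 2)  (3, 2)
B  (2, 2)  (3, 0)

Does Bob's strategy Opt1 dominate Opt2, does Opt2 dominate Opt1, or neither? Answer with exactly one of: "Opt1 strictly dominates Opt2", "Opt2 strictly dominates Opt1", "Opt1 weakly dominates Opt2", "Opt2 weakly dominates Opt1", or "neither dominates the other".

Compare Opt1 to Opt2 across each choice by Alice: T: 3=3, M: 2=2, B: 2>0.
Opt1 is at least as good everywhere and strictly better somewhere (tied only at T, M), so Opt1 weakly but not strictly dominates Opt2.

Opt1 weakly dominates Opt2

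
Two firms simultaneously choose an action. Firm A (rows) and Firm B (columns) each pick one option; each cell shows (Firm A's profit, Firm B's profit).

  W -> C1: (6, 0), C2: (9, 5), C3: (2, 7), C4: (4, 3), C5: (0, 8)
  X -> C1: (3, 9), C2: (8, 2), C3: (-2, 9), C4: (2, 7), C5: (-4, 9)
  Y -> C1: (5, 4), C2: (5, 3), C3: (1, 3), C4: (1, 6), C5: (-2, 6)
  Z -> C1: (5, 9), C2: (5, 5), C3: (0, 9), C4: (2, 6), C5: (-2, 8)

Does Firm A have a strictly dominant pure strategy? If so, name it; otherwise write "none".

W vs X: C1: 6>3, C2: 9>8, C3: 2>-2, C4: 4>2, C5: 0>-4.
W vs Y: C1: 6>5, C2: 9>5, C3: 2>1, C4: 4>1, C5: 0>-2.
W vs Z: C1: 6>5, C2: 9>5, C3: 2>0, C4: 4>2, C5: 0>-2.
W strictly beats every other strategy against every opponent action, so it is strictly dominant.

W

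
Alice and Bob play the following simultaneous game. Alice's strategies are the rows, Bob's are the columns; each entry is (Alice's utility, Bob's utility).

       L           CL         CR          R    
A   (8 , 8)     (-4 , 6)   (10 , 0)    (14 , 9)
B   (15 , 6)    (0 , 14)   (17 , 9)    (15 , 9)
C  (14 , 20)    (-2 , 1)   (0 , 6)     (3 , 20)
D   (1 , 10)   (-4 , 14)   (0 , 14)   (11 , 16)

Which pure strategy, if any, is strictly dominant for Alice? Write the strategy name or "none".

B vs A: L: 15>8, CL: 0>-4, CR: 17>10, R: 15>14.
B vs C: L: 15>14, CL: 0>-2, CR: 17>0, R: 15>3.
B vs D: L: 15>1, CL: 0>-4, CR: 17>0, R: 15>11.
B strictly beats every other strategy against every opponent action, so it is strictly dominant.

B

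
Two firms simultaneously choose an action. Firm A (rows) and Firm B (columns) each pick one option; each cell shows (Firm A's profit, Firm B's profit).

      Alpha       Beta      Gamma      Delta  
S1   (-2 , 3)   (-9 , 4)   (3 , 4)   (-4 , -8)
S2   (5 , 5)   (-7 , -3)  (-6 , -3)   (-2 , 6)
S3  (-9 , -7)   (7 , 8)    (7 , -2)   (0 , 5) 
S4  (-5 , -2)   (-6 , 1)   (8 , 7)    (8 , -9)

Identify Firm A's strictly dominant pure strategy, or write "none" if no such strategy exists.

S1 fails to dominate S2 at Alpha (-2<5).
S2 fails to dominate S1 at Gamma (-6<3).
S3 fails to dominate S1 at Alpha (-9<-2).
S4 fails to dominate S1 at Alpha (-5<-2).
No single strategy dominates all the others.

none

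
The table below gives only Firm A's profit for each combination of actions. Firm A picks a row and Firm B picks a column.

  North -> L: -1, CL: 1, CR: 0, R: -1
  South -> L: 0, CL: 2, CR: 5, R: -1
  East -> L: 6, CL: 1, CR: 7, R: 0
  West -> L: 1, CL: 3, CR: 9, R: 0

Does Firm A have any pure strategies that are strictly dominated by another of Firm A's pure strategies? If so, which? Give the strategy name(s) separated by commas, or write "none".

North, South

North: dominated, since West does at least as well everywhere (L: 1>-1, CL: 3>1, CR: 9>0, R: 0>-1).
South is strictly dominated by West (L: 1>0, CL: 3>2, CR: 9>5, R: 0>-1).
Nothing dominates East: North at L (6>-1); South at L (6>0); West at L (6>1).
West is not dominated — it holds its own against North at L (1>-1); South at L (1>0); East at CL (3>1).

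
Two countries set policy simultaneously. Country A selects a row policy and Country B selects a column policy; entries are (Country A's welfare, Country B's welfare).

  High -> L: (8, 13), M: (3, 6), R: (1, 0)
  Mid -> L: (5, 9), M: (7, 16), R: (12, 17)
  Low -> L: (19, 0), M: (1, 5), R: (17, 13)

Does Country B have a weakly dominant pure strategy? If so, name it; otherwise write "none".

L fails to dominate M at Mid (9<16).
M fails to dominate L at High (6<13).
R fails to dominate L at High (0<13).
No single strategy dominates all the others.

none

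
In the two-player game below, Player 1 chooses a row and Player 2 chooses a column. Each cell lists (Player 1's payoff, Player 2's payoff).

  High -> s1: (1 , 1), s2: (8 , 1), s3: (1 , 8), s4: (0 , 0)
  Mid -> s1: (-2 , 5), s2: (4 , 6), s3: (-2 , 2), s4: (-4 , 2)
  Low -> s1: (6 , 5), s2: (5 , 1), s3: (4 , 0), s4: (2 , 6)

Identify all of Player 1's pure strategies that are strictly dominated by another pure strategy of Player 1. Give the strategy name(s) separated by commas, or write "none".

Mid

Nothing dominates High: Mid at s1 (1>-2); Low at s2 (8>5).
Mid: dominated, since High does at least as well everywhere (s1: 1>-2, s2: 8>4, s3: 1>-2, s4: 0>-4).
Low: no other strategy beats it everywhere (High at s1 (6>1); Mid at s1 (6>-2)).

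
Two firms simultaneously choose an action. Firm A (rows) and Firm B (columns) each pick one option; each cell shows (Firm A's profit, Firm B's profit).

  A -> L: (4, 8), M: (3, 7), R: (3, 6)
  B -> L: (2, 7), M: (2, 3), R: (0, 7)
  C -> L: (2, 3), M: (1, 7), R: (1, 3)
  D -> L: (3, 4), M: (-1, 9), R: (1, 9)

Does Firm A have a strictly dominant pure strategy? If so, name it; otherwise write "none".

A

A vs B: L: 4>2, M: 3>2, R: 3>0.
A vs C: L: 4>2, M: 3>1, R: 3>1.
A vs D: L: 4>3, M: 3>-1, R: 3>1.
A strictly beats every other strategy against every opponent action, so it is strictly dominant.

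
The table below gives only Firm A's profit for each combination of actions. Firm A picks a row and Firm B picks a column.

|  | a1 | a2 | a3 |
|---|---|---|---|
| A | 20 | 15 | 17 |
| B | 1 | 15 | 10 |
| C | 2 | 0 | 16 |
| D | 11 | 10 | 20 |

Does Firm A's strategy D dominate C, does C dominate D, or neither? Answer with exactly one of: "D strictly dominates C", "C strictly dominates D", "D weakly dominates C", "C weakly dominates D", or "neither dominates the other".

D strictly dominates C

D's payoffs vs C's, by Firm B's action — a1: 11>2, a2: 10>0, a3: 20>16.
D gives a strictly higher payoff against each opponent action, so D strictly dominates C.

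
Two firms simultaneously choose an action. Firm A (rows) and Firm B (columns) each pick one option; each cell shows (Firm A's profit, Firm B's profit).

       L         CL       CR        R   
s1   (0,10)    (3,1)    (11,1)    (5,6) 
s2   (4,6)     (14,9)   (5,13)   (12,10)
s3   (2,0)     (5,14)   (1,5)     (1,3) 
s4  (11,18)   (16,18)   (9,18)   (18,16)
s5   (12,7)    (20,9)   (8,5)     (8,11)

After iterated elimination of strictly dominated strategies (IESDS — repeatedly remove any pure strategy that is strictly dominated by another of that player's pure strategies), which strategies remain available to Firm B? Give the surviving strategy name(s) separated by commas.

Firm A's strategy s2 is strictly dominated by s4 (L: 11>4, CL: 16>14, CR: 9>5, R: 18>12) and is removed.
For Firm A, s4 strictly dominates s3 on the remaining columns (L: 11>2, CL: 16>5, CR: 9>1, R: 18>1); eliminate s3.
Among the remaining strategies, none is strictly dominated by another pure strategy of the same player, so the elimination stops.
Surviving strategies — Firm A: {s1, s4, s5}; Firm B: {L, CL, CR, R}.

L, CL, CR, R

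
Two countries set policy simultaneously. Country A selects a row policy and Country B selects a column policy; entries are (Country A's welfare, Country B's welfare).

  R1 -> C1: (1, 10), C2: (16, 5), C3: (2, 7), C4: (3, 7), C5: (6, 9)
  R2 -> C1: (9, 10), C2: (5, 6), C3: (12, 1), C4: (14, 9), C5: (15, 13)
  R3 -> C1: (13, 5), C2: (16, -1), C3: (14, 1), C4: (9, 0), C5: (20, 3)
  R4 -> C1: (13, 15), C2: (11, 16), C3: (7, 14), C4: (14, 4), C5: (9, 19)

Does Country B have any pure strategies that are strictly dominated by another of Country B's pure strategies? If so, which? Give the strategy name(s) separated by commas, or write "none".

Nothing dominates C1: C2 at R1 (10>5); C3 at R1 (10>7); C4 at R1 (10>7); C5 at R1 (10>9).
C2 is strictly dominated by C5 (R1: 9>5, R2: 13>6, R3: 3>-1, R4: 19>16).
C3 is strictly dominated by C1 (R1: 10>7, R2: 10>1, R3: 5>1, R4: 15>14).
C4: dominated, since C1 does at least as well everywhere (R1: 10>7, R2: 10>9, R3: 5>0, R4: 15>4).
Nothing dominates C5: C1 at R2 (13>10); C2 at R1 (9>5); C3 at R1 (9>7); C4 at R1 (9>7).

C2, C3, C4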